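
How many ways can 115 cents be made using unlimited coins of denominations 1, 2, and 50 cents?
Coefficient of x^115 in 1/(1-x^1) · 1/(1-x^2) · 1/(1-x^50). Case on j = number of 50-cent coins (j = 0..2); remainder r = 115 - 50j is made from {1,2} in ⌊r/2⌋+1 ways. r = 115, 65, 15 → 58 + 33 + 8 = 99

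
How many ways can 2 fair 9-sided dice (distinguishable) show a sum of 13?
Coefficient of x^13 in (x + x² + ... + x^9)^2. By inclusion-exclusion on dice exceeding 9: Σ_j (-1)^j C(2,j)·C(13-1-9j, 1) = C(2,0)·C(12,1) - C(2,1)·C(3,1) = 1·12 - 2·3 = 6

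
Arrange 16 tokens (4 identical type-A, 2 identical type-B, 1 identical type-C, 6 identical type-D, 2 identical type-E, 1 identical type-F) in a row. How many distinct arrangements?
16! / (4! × 2! × 1! × 6! × 2! × 1!) = 302702400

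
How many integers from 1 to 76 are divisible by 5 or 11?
⌊76/5⌋ + ⌊76/11⌋ - ⌊76/55⌋ = 15 + 6 - 1 = 20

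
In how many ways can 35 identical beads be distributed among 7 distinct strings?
C(35+7-1, 7-1) = C(41, 6) = 4496388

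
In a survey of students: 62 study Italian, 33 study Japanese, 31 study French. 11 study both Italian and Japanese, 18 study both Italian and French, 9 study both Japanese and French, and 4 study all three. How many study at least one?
|A∪B∪C| = 62+33+31-11-18-9+4 = 92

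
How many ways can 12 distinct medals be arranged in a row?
12! = 479001600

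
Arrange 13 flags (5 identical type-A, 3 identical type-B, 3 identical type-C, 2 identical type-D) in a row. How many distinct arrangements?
13! / (5! × 3! × 3! × 2!) = 720720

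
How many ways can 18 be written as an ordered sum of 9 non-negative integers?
C(18+9-1, 9-1) = C(26, 8) = 1562275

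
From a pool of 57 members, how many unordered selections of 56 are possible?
C(57,56) = 57!/(56!×1!) = 57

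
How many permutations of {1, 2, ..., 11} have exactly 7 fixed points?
Choose the 7 fixed points C(11,7) = 330, derange the rest: !4 = Σ_{j=0}^{4} (-1)^j·4!/j! = 24 - 24 + 12 - 4 + 1 = 9. Product = 330 × 9 = 2970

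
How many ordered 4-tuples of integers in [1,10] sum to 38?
Coefficient of x^38 in (x + x² + ... + x^10)^4. By inclusion-exclusion on dice exceeding 10: Σ_j (-1)^j C(4,j)·C(38-1-10j, 3) = C(4,0)·C(37,3) - C(4,1)·C(27,3) + C(4,2)·C(17,3) - C(4,3)·C(7,3) = 1·7770 - 4·2925 + 6·680 - 4·35 = 10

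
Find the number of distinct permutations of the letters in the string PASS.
4! / (1! × 2! × 1!) = 12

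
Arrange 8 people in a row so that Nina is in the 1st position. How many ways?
Fix one position: (8-1)! = 5040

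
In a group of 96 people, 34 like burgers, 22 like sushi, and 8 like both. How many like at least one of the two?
|A∪B| = |A| + |B| - |A∩B| = 34 + 22 - 8 = 48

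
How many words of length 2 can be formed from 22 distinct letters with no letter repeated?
P(22,2) = 22!/(22-2)! = 462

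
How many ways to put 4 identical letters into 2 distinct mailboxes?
C(4+2-1, 2-1) = C(5, 1) = 5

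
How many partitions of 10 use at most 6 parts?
By conjugation, equals partitions of 10 into parts ≤ 6. Let r_j(i) = number of partitions of i into parts ≤ j, for i = 0..10. r_1(i) = 1 for all i; r_j(i) = r_{j-1}(i) + r_j(i-j). Rows j = 2..6: ≤2: 1 1 2 2 3 3 4 4 5 5 6; ≤3: 1 1 2 3 4 5 7 8 10 12 14; ≤4: 1 1 2 3 5 6 9 11 15 18 23; ≤5: 1 1 2 3 5 7 10 13 18 23 30; ≤6: 1 1 2 3 5 7 11 14 20 26 35. r_6(10) = 35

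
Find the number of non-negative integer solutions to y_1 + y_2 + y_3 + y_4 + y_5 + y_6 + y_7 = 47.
C(47+7-1, 7-1) = C(53, 6) = 22957480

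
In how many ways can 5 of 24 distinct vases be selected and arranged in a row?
P(24,5) = 24!/(24-5)! = 5100480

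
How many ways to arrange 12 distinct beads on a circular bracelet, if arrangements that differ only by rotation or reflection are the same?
(12-1)!/2 = 39916800/2 = 19958400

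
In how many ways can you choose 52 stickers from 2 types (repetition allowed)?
C(52+2-1, 2-1) = C(53, 1) = 53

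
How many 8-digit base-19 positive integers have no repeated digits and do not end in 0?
Last digit: 18 nonzero choices. First digit: 17 (nonzero, ≠last). Middle 6: P(17,6) = 8910720. Total = 2726680320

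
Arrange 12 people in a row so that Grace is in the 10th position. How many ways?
Fix one position: (12-1)! = 39916800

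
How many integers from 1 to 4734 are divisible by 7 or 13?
⌊4734/7⌋ + ⌊4734/13⌋ - ⌊4734/91⌋ = 676 + 364 - 52 = 988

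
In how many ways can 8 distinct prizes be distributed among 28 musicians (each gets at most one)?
P(28,8) = 28!/(28-8)! = 125318793600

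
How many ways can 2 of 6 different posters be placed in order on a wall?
P(6,2) = 6!/(6-2)! = 30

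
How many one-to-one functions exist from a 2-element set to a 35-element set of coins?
P(35,2) = 35!/(35-2)! = 1190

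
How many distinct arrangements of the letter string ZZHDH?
5! / (2! × 1! × 2!) = 30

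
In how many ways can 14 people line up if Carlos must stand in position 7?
Fix one position: (14-1)! = 6227020800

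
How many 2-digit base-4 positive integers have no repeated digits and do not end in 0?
Last digit: 3 nonzero choices. First digit: 2 (nonzero, ≠last). Middle 0: P(2,0) = 1. Total = 6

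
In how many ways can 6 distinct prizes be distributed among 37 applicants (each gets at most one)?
P(37,6) = 37!/(37-6)! = 1673844480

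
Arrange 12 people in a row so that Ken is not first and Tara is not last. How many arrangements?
By inclusion-exclusion: 12! - 2×(12-1)! + (12-2)! = 479001600 - 79833600 + 3628800 = 402796800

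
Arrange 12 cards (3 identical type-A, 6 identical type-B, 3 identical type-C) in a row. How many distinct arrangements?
12! / (3! × 6! × 3!) = 18480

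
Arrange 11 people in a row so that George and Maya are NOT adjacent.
Total - adjacent = 11! - (11-1)!×2 = 39916800 - 7257600 = 32659200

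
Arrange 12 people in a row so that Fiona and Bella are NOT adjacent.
Total - adjacent = 12! - (12-1)!×2 = 479001600 - 79833600 = 399168000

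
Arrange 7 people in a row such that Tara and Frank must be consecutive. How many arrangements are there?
Treat the 2 as one block: (7-2+1)! × 2! = 720 × 2 = 1440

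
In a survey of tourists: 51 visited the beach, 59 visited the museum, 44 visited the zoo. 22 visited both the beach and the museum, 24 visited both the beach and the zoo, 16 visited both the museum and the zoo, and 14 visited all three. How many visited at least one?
|A∪B∪C| = 51+59+44-22-24-16+14 = 106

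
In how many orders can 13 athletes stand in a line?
13! = 6227020800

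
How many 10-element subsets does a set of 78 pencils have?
C(78,10) = 78!/(10!×68!) = 1258315963905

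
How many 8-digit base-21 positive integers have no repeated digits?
First digit: 20 choices (nonzero). Then descending: 20 × 20 × 19 × 18 × 17 × 16 × 15 × 14 = 7814016000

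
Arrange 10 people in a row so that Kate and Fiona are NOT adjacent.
Total - adjacent = 10! - (10-1)!×2 = 3628800 - 725760 = 2903040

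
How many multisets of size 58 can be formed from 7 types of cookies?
C(58+7-1, 7-1) = C(64, 6) = 74974368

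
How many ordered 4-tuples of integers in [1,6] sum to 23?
Coefficient of x^23 in (x + x² + ... + x^6)^4. By inclusion-exclusion on dice exceeding 6: Σ_j (-1)^j C(4,j)·C(23-1-6j, 3) = C(4,0)·C(22,3) - C(4,1)·C(16,3) + C(4,2)·C(10,3) - C(4,3)·C(4,3) = 1·1540 - 4·560 + 6·120 - 4·4 = 4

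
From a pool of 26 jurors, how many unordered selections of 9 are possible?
C(26,9) = 26!/(9!×17!) = 3124550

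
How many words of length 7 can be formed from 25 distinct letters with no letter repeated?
P(25,7) = 25!/(25-7)! = 2422728000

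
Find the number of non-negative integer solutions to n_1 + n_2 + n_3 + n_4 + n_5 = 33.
C(33+5-1, 5-1) = C(37, 4) = 66045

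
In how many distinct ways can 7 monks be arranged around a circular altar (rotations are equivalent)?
Circular: fix one position, arrange the rest. (7-1)! = 720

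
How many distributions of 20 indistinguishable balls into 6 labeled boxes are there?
C(20+6-1, 6-1) = C(25, 5) = 53130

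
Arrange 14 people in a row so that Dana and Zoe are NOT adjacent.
Total - adjacent = 14! - (14-1)!×2 = 87178291200 - 12454041600 = 74724249600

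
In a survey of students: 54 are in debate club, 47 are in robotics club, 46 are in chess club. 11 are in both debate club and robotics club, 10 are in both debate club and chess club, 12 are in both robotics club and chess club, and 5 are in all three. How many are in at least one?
|A∪B∪C| = 54+47+46-11-10-12+5 = 119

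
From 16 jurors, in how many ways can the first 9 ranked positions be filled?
P(16,9) = 16!/(16-9)! = 4151347200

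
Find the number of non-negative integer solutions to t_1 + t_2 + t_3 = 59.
C(59+3-1, 3-1) = C(61, 2) = 1830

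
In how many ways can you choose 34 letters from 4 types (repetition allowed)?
C(34+4-1, 4-1) = C(37, 3) = 7770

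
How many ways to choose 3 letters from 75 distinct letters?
C(75,3) = 75!/(3!×72!) = 67525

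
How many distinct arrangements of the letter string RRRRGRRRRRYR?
12! / (1! × 10! × 1!) = 132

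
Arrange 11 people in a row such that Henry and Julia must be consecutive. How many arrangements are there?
Treat the 2 as one block: (11-2+1)! × 2! = 3628800 × 2 = 7257600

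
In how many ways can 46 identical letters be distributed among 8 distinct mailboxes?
C(46+8-1, 8-1) = C(53, 7) = 154143080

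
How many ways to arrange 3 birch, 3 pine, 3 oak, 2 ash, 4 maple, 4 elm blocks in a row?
19! / (3! × 3! × 3! × 2! × 4! × 4!) = 488864376000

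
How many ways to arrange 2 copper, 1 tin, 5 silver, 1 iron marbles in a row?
9! / (2! × 1! × 5! × 1!) = 1512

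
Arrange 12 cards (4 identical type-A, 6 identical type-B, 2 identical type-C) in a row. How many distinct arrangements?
12! / (4! × 6! × 2!) = 13860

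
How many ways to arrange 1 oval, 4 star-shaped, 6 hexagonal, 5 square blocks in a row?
16! / (1! × 4! × 6! × 5!) = 10090080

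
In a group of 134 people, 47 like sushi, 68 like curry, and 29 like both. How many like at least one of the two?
|A∪B| = |A| + |B| - |A∩B| = 47 + 68 - 29 = 86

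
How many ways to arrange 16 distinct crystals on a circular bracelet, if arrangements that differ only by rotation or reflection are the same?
(16-1)!/2 = 1307674368000/2 = 653837184000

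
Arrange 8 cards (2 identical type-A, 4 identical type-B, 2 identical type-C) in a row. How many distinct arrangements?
8! / (2! × 4! × 2!) = 420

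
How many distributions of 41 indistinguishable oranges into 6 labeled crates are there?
C(41+6-1, 6-1) = C(46, 5) = 1370754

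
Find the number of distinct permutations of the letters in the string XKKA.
4! / (2! × 1! × 1!) = 12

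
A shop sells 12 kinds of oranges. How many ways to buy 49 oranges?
C(49+12-1, 12-1) = C(60, 11) = 342700125300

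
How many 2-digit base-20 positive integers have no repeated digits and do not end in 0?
Last digit: 19 nonzero choices. First digit: 18 (nonzero, ≠last). Middle 0: P(18,0) = 1. Total = 342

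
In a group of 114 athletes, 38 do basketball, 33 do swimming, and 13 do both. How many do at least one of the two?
|A∪B| = |A| + |B| - |A∩B| = 38 + 33 - 13 = 58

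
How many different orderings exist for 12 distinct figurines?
12! = 479001600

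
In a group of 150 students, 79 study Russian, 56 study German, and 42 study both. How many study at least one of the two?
|A∪B| = |A| + |B| - |A∩B| = 79 + 56 - 42 = 93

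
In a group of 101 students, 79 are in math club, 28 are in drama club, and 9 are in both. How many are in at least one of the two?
|A∪B| = |A| + |B| - |A∩B| = 79 + 28 - 9 = 98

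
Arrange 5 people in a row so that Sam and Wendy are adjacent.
Treat as block: (5-1)! × 2! = 24 × 2 = 48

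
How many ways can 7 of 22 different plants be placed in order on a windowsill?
P(22,7) = 22!/(22-7)! = 859541760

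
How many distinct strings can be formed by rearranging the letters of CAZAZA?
6! / (2! × 1! × 3!) = 60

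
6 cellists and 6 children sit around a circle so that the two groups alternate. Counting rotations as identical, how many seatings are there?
Fix one of the cellists: (6-1)! ways for the remaining cellists, × 6! ways for the children = 120 × 720 = 86400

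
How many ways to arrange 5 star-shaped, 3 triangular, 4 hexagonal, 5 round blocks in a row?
17! / (5! × 3! × 4! × 5!) = 171531360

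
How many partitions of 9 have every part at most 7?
Let r_j(i) = number of partitions of i into parts ≤ j, for i = 0..9. r_1(i) = 1 for all i; r_j(i) = r_{j-1}(i) + r_j(i-j). Rows j = 2..7: ≤2: 1 1 2 2 3 3 4 4 5 5; ≤3: 1 1 2 3 4 5 7 8 10 12; ≤4: 1 1 2 3 5 6 9 11 15 18; ≤5: 1 1 2 3 5 7 10 13 18 23; ≤6: 1 1 2 3 5 7 11 14 20 26; ≤7: 1 1 2 3 5 7 11 15 21 28. r_7(9) = 28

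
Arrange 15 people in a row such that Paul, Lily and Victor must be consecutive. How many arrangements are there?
Treat the 3 as one block: (15-3+1)! × 3! = 6227020800 × 6 = 37362124800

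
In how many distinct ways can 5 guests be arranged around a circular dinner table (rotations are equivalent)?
Circular: fix one position, arrange the rest. (5-1)! = 24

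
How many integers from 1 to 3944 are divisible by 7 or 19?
⌊3944/7⌋ + ⌊3944/19⌋ - ⌊3944/133⌋ = 563 + 207 - 29 = 741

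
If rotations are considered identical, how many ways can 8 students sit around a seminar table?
Circular: fix one position, arrange the rest. (8-1)! = 5040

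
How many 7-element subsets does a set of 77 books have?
C(77,7) = 77!/(7!×70!) = 2404808340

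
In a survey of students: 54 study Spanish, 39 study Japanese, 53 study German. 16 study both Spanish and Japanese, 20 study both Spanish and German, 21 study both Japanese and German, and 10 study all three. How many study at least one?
|A∪B∪C| = 54+39+53-16-20-21+10 = 99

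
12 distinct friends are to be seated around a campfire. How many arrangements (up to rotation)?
Circular: fix one position, arrange the rest. (12-1)! = 39916800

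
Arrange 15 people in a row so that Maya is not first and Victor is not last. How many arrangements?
By inclusion-exclusion: 15! - 2×(15-1)! + (15-2)! = 1307674368000 - 174356582400 + 6227020800 = 1139544806400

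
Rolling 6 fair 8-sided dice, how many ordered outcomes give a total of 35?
Coefficient of x^35 in (x + x² + ... + x^8)^6. By inclusion-exclusion on dice exceeding 8: Σ_j (-1)^j C(6,j)·C(35-1-8j, 5) = C(6,0)·C(34,5) - C(6,1)·C(26,5) + C(6,2)·C(18,5) - C(6,3)·C(10,5) = 1·278256 - 6·65780 + 15·8568 - 20·252 = 7056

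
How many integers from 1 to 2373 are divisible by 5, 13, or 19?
⌊2373/5⌋+⌊2373/13⌋+⌊2373/19⌋ - ⌊2373/65⌋-⌊2373/95⌋-⌊2373/247⌋ + ⌊2373/1235⌋ = 474+182+124 - 36-24-9 + 1 = 712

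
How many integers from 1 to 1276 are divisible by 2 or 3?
⌊1276/2⌋ + ⌊1276/3⌋ - ⌊1276/6⌋ = 638 + 425 - 212 = 851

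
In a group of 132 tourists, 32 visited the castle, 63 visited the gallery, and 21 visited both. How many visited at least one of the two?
|A∪B| = |A| + |B| - |A∩B| = 32 + 63 - 21 = 74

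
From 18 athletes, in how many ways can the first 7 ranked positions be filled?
P(18,7) = 18!/(18-7)! = 160392960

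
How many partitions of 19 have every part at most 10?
Let r_j(i) = number of partitions of i into parts ≤ j, for i = 0..19. r_1(i) = 1 for all i; r_j(i) = r_{j-1}(i) + r_j(i-j). Rows j = 2..10: ≤2: 1 1 2 2 3 3 4 4 5 5 6 6 7 7 8 8 9 9 10 10; ≤3: 1 1 2 3 4 5 7 8 10 12 14 16 19 21 24 27 30 33 37 40; ≤4: 1 1 2 3 5 6 9 11 15 18 23 27 34 39 47 54 64 72 84 94; ≤5: 1 1 2 3 5 7 10 13 18 23 30 37 47 57 70 84 101 119 141 164; ≤6: 1 1 2 3 5 7 11 14 20 26 35 44 58 71 90 110 136 163 199 235; ≤7: 1 1 2 3 5 7 11 15 21 28 38 49 65 82 105 131 164 201 248 300; ≤8: 1 1 2 3 5 7 11 15 22 29 40 52 70 89 116 146 186 230 288 352; ≤9: 1 1 2 3 5 7 11 15 22 30 41 54 73 94 123 157 201 252 318 393; ≤10: 1 1 2 3 5 7 11 15 22 30 42 55 75 97 128 164 212 267 340 423. r_10(19) = 423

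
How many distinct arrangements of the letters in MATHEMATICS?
11! / (2! × 2! × 2! × 1! × 1! × 1! × 1! × 1!) = 4989600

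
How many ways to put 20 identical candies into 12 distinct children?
C(20+12-1, 12-1) = C(31, 11) = 84672315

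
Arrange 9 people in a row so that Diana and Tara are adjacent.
Treat as block: (9-1)! × 2! = 40320 × 2 = 80640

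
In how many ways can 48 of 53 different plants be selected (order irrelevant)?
C(53,48) = 53!/(48!×5!) = 2869685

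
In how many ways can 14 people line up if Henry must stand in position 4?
Fix one position: (14-1)! = 6227020800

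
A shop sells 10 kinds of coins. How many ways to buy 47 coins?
C(47+10-1, 10-1) = C(56, 9) = 7575968400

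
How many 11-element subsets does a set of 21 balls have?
C(21,11) = 21!/(11!×10!) = 352716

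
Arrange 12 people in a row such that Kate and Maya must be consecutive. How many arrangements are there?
Treat the 2 as one block: (12-2+1)! × 2! = 39916800 × 2 = 79833600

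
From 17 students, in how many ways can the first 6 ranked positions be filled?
P(17,6) = 17!/(17-6)! = 8910720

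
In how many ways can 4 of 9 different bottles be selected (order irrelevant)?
C(9,4) = 9!/(4!×5!) = 126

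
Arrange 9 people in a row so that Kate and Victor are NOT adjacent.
Total - adjacent = 9! - (9-1)!×2 = 362880 - 80640 = 282240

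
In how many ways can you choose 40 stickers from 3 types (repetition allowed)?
C(40+3-1, 3-1) = C(42, 2) = 861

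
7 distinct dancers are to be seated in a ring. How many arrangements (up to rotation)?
Circular: fix one position, arrange the rest. (7-1)! = 720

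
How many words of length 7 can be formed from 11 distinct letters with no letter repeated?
P(11,7) = 11!/(11-7)! = 1663200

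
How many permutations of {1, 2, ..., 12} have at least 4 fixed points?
Exactly j fixed points: C(12,j)·!(12-j); sum over j ≥ 4 (derangement numbers via !m = (m-1)·(!(m-1) + !(m-2)): !0..!8 = 1, 0, 1, 2, 9, 44, 265, 1854, 14833). Σ_{j=4}^{12} C(12,j)·!(12-j) = C(12,4)·!8 + C(12,5)·!7 + C(12,6)·!6 + C(12,7)·!5 + C(12,8)·!4 + C(12,9)·!3 + C(12,10)·!2 + C(12,11)·!1 + C(12,12)·!0 = 495·14833 + 792·1854 + 924·265 + 792·44 + 495·9 + 220·2 + 66·1 + 12·0 + 1·1 = 9095373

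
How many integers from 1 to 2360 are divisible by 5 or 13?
⌊2360/5⌋ + ⌊2360/13⌋ - ⌊2360/65⌋ = 472 + 181 - 36 = 617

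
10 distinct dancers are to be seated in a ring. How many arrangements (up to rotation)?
Circular: fix one position, arrange the rest. (10-1)! = 362880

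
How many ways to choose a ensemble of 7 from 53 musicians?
C(53,7) = 53!/(7!×46!) = 154143080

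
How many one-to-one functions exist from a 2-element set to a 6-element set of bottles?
P(6,2) = 6!/(6-2)! = 30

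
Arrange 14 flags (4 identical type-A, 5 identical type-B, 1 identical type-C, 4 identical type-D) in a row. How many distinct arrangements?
14! / (4! × 5! × 1! × 4!) = 1261260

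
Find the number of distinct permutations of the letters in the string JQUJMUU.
7! / (1! × 3! × 2! × 1!) = 420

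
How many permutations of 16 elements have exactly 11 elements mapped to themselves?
Choose the 11 fixed points C(16,11) = 4368, derange the rest: !5 = Σ_{j=0}^{5} (-1)^j·5!/j! = 120 - 120 + 60 - 20 + 5 - 1 = 44. Product = 4368 × 44 = 192192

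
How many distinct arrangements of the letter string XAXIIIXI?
8! / (3! × 1! × 4!) = 280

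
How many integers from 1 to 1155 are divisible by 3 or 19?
⌊1155/3⌋ + ⌊1155/19⌋ - ⌊1155/57⌋ = 385 + 60 - 20 = 425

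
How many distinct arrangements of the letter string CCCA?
4! / (1! × 3!) = 4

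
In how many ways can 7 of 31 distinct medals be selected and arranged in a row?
P(31,7) = 31!/(31-7)! = 13253058000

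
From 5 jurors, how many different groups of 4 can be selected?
C(5,4) = 5!/(4!×1!) = 5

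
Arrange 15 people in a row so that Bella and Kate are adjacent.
Treat as block: (15-1)! × 2! = 87178291200 × 2 = 174356582400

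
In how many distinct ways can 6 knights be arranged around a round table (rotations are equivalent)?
Circular: fix one position, arrange the rest. (6-1)! = 120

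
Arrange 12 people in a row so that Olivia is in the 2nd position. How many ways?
Fix one position: (12-1)! = 39916800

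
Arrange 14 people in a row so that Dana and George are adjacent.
Treat as block: (14-1)! × 2! = 6227020800 × 2 = 12454041600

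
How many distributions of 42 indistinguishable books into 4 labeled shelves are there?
C(42+4-1, 4-1) = C(45, 3) = 14190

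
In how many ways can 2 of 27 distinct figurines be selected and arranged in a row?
P(27,2) = 27!/(27-2)! = 702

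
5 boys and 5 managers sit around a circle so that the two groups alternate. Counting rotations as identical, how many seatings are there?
Fix one of the boys: (5-1)! ways for the remaining boys, × 5! ways for the managers = 24 × 120 = 2880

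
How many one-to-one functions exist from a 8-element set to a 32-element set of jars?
P(32,8) = 32!/(32-8)! = 424097856000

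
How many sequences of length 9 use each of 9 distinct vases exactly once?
9! = 362880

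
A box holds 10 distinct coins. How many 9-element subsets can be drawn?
C(10,9) = 10!/(9!×1!) = 10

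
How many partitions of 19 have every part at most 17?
Let r_j(i) = number of partitions of i into parts ≤ j, for i = 0..19. r_1(i) = 1 for all i; r_j(i) = r_{j-1}(i) + r_j(i-j). Rows j = 2..17: ≤2: 1 1 2 2 3 3 4 4 5 5 6 6 7 7 8 8 9 9 10 10; ≤3: 1 1 2 3 4 5 7 8 10 12 14 16 19 21 24 27 30 33 37 40; ≤4: 1 1 2 3 5 6 9 11 15 18 23 27 34 39 47 54 64 72 84 94; ≤5: 1 1 2 3 5 7 10 13 18 23 30 37 47 57 70 84 101 119 141 164; ≤6: 1 1 2 3 5 7 11 14 20 26 35 44 58 71 90 110 136 163 199 235; ≤7: 1 1 2 3 5 7 11 15 21 28 38 49 65 82 105 131 164 201 248 300; ≤8: 1 1 2 3 5 7 11 15 22 29 40 52 70 89 116 146 186 230 288 352; ≤9: 1 1 2 3 5 7 11 15 22 30 41 54 73 94 123 157 201 252 318 393; ≤10: 1 1 2 3 5 7 11 15 22 30 42 55 75 97 128 164 212 267 340 423; ≤11: 1 1 2 3 5 7 11 15 22 30 42 56 76 99 131 169 219 278 355 445; ≤12: 1 1 2 3 5 7 11 15 22 30 42 56 77 100 133 172 224 285 366 460; ≤13: 1 1 2 3 5 7 11 15 22 30 42 56 77 101 134 174 227 290 373 471; ≤14: 1 1 2 3 5 7 11 15 22 30 42 56 77 101 135 175 229 293 378 478; ≤15: 1 1 2 3 5 7 11 15 22 30 42 56 77 101 135 176 230 295 381 483; ≤16: 1 1 2 3 5 7 11 15 22 30 42 56 77 101 135 176 231 296 383 486; ≤17: 1 1 2 3 5 7 11 15 22 30 42 56 77 101 135 176 231 297 384 488. r_17(19) = 488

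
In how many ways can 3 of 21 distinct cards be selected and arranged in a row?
P(21,3) = 21!/(21-3)! = 7980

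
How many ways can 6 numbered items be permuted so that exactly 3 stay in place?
Choose the 3 fixed points C(6,3) = 20, derange the rest: !3 = Σ_{j=0}^{3} (-1)^j·3!/j! = 6 - 6 + 3 - 1 = 2. Product = 20 × 2 = 40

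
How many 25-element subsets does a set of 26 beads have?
C(26,25) = 26!/(25!×1!) = 26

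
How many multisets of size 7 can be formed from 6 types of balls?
C(7+6-1, 6-1) = C(12, 5) = 792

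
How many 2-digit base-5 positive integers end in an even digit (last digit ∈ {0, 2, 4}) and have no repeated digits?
Last∈{0,2,4}. Last=0: 4. Last nonzero: 2×3×P(3,0) = 6. Total = 10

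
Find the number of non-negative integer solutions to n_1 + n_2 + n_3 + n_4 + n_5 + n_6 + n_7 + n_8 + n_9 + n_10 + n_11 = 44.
C(44+11-1, 11-1) = C(54, 10) = 23930713170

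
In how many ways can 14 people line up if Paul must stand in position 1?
Fix one position: (14-1)! = 6227020800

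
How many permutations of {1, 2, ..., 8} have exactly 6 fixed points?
Choose the 6 fixed points C(8,6) = 28, derange the rest: !2 = Σ_{j=0}^{2} (-1)^j·2!/j! = 2 - 2 + 1 = 1. Product = 28 × 1 = 28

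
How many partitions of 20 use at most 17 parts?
By conjugation, equals partitions of 20 into parts ≤ 17. Let r_j(i) = number of partitions of i into parts ≤ j, for i = 0..20. r_1(i) = 1 for all i; r_j(i) = r_{j-1}(i) + r_j(i-j). Rows j = 2..17: ≤2: 1 1 2 2 3 3 4 4 5 5 6 6 7 7 8 8 9 9 10 10 11; ≤3: 1 1 2 3 4 5 7 8 10 12 14 16 19 21 24 27 30 33 37 40 44; ≤4: 1 1 2 3 5 6 9 11 15 18 23 27 34 39 47 54 64 72 84 94 108; ≤5: 1 1 2 3 5 7 10 13 18 23 30 37 47 57 70 84 101 119 141 164 192; ≤6: 1 1 2 3 5 7 11 14 20 26 35 44 58 71 90 110 136 163 199 235 282; ≤7: 1 1 2 3 5 7 11 15 21 28 38 49 65 82 105 131 164 201 248 300 364; ≤8: 1 1 2 3 5 7 11 15 22 29 40 52 70 89 116 146 186 230 288 352 434; ≤9: 1 1 2 3 5 7 11 15 22 30 41 54 73 94 123 157 201 252 318 393 488; ≤10: 1 1 2 3 5 7 11 15 22 30 42 55 75 97 128 164 212 267 340 423 530; ≤11: 1 1 2 3 5 7 11 15 22 30 42 56 76 99 131 169 219 278 355 445 560; ≤12: 1 1 2 3 5 7 11 15 22 30 42 56 77 100 133 172 224 285 366 460 582; ≤13: 1 1 2 3 5 7 11 15 22 30 42 56 77 101 134 174 227 290 373 471 597; ≤14: 1 1 2 3 5 7 11 15 22 30 42 56 77 101 135 175 229 293 378 478 608; ≤15: 1 1 2 3 5 7 11 15 22 30 42 56 77 101 135 176 230 295 381 483 615; ≤16: 1 1 2 3 5 7 11 15 22 30 42 56 77 101 135 176 231 296 383 486 620; ≤17: 1 1 2 3 5 7 11 15 22 30 42 56 77 101 135 176 231 297 384 488 623. r_17(20) = 623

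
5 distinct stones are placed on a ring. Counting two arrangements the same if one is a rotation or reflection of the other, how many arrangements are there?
(5-1)!/2 = 24/2 = 12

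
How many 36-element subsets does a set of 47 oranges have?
C(47,36) = 47!/(36!×11!) = 17417133617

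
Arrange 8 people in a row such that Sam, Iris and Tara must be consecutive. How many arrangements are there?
Treat the 3 as one block: (8-3+1)! × 3! = 720 × 6 = 4320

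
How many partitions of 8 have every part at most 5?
Let r_j(i) = number of partitions of i into parts ≤ j, for i = 0..8. r_1(i) = 1 for all i; r_j(i) = r_{j-1}(i) + r_j(i-j). Rows j = 2..5: ≤2: 1 1 2 2 3 3 4 4 5; ≤3: 1 1 2 3 4 5 7 8 10; ≤4: 1 1 2 3 5 6 9 11 15; ≤5: 1 1 2 3 5 7 10 13 18. r_5(8) = 18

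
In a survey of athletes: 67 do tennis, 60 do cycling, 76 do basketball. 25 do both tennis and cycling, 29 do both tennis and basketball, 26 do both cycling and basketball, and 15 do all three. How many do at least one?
|A∪B∪C| = 67+60+76-25-29-26+15 = 138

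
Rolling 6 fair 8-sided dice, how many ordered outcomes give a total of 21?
Coefficient of x^21 in (x + x² + ... + x^8)^6. By inclusion-exclusion on dice exceeding 8: Σ_j (-1)^j C(6,j)·C(21-1-8j, 5) = C(6,0)·C(20,5) - C(6,1)·C(12,5) = 1·15504 - 6·792 = 10752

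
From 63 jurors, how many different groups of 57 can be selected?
C(63,57) = 63!/(57!×6!) = 67945521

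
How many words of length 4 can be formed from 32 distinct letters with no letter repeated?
P(32,4) = 32!/(32-4)! = 863040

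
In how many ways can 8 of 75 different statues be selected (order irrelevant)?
C(75,8) = 75!/(8!×67!) = 16871053725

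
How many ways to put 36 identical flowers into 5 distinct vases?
C(36+5-1, 5-1) = C(40, 4) = 91390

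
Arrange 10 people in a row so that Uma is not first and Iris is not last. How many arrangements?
By inclusion-exclusion: 10! - 2×(10-1)! + (10-2)! = 3628800 - 725760 + 40320 = 2943360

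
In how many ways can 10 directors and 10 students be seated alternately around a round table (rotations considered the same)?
Fix one of the directors: (10-1)! ways for the remaining directors, × 10! ways for the students = 362880 × 3628800 = 1316818944000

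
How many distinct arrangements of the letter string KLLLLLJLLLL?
11! / (9! × 1! × 1!) = 110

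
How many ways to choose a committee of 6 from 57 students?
C(57,6) = 57!/(6!×51!) = 36288252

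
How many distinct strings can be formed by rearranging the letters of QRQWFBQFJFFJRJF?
15! / (1! × 2! × 1! × 5! × 3! × 3!) = 151351200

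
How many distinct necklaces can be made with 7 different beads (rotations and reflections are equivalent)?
(7-1)!/2 = 720/2 = 360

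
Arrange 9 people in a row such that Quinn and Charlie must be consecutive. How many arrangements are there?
Treat the 2 as one block: (9-2+1)! × 2! = 40320 × 2 = 80640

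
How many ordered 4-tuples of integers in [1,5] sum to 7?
Coefficient of x^7 in (x + x² + ... + x^5)^4. By inclusion-exclusion on dice exceeding 5: Σ_j (-1)^j C(4,j)·C(7-1-5j, 3) = C(4,0)·C(6,3) = 1·20 = 20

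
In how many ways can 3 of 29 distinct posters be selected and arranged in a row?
P(29,3) = 29!/(29-3)! = 21924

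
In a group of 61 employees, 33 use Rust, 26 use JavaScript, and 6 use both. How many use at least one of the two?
|A∪B| = |A| + |B| - |A∩B| = 33 + 26 - 6 = 53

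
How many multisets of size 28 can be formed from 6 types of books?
C(28+6-1, 6-1) = C(33, 5) = 237336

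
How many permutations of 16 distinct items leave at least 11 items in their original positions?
Exactly j fixed points: C(16,j)·!(16-j); sum over j ≥ 11 (derangement numbers via !m = (m-1)·(!(m-1) + !(m-2)): !0..!5 = 1, 0, 1, 2, 9, 44). Σ_{j=11}^{16} C(16,j)·!(16-j) = C(16,11)·!5 + C(16,12)·!4 + C(16,13)·!3 + C(16,14)·!2 + C(16,15)·!1 + C(16,16)·!0 = 4368·44 + 1820·9 + 560·2 + 120·1 + 16·0 + 1·1 = 209813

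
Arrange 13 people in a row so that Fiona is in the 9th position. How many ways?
Fix one position: (13-1)! = 479001600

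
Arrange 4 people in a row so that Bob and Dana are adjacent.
Treat as block: (4-1)! × 2! = 6 × 2 = 12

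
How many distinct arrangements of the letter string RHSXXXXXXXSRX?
13! / (8! × 1! × 2! × 2!) = 38610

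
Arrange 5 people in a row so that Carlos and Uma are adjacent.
Treat as block: (5-1)! × 2! = 24 × 2 = 48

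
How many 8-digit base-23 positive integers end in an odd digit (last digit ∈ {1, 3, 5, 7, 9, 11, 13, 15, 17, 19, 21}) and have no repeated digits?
Last∈{1,3,5,7,9,11,13,15,17,19,21}. Last=0: 0. Last nonzero: 11×21×P(21,6) = 9025188480. Total = 9025188480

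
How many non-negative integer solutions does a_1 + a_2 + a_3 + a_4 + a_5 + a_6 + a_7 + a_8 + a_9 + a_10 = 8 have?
C(8+10-1, 10-1) = C(17, 9) = 24310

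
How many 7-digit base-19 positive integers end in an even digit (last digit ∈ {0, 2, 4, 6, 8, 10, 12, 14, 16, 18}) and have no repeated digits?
Last∈{0,2,4,6,8,10,12,14,16,18}. Last=0: 13366080. Last nonzero: 9×17×P(17,5) = 113611680. Total = 126977760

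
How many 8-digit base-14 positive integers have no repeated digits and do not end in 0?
Last digit: 13 nonzero choices. First digit: 12 (nonzero, ≠last). Middle 6: P(12,6) = 665280. Total = 103783680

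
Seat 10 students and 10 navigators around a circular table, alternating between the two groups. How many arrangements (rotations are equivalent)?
Fix one of the students: (10-1)! ways for the remaining students, × 10! ways for the navigators = 362880 × 3628800 = 1316818944000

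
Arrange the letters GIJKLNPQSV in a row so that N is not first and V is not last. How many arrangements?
By inclusion-exclusion: 10! - 2×(10-1)! + (10-2)! = 3628800 - 725760 + 40320 = 2943360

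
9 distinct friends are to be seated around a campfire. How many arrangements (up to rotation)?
Circular: fix one position, arrange the rest. (9-1)! = 40320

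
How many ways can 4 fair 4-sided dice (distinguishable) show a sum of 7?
Coefficient of x^7 in (x + x² + ... + x^4)^4. By inclusion-exclusion on dice exceeding 4: Σ_j (-1)^j C(4,j)·C(7-1-4j, 3) = C(4,0)·C(6,3) = 1·20 = 20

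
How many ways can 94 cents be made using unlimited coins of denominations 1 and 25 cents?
Coefficient of x^94 in 1/(1-x^1) · 1/(1-x^25). Use j coins of 25 for j = 0..⌊94/25⌋ = 3, the rest in 1s: 3 + 1 = 4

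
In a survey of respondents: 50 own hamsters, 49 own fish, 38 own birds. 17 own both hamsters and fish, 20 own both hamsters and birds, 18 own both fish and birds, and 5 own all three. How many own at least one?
|A∪B∪C| = 50+49+38-17-20-18+5 = 87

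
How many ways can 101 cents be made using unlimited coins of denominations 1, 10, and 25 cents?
Coefficient of x^101 in 1/(1-x^1) · 1/(1-x^10) · 1/(1-x^25). Case on j = number of 25-cent coins (j = 0..4); remainder r = 101 - 25j is made from {1,10} in ⌊r/10⌋+1 ways. r = 101, 76, 51, 26, 1 → 11 + 8 + 6 + 3 + 1 = 29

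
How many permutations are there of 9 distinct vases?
9! = 362880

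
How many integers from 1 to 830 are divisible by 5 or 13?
⌊830/5⌋ + ⌊830/13⌋ - ⌊830/65⌋ = 166 + 63 - 12 = 217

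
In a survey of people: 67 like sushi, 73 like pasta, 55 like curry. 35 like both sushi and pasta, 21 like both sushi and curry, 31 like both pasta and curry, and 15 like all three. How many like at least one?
|A∪B∪C| = 67+73+55-35-21-31+15 = 123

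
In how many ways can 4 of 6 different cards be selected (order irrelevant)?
C(6,4) = 6!/(4!×2!) = 15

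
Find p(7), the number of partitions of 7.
Pentagonal recurrence p(n) = p(n-1) + p(n-2) - p(n-5) - p(n-7) + p(n-12) + p(n-15) - ... gives p(0..6) = 1, 1, 2, 3, 5, 7, 11. p(7) = p(6) + p(5) - p(2) - p(0) = 11 + 7 - 2 - 1 = 15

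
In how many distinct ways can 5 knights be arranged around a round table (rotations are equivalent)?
Circular: fix one position, arrange the rest. (5-1)! = 24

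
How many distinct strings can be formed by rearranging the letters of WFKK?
4! / (1! × 2! × 1!) = 12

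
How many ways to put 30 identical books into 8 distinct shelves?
C(30+8-1, 8-1) = C(37, 7) = 10295472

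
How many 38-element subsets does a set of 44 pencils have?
C(44,38) = 44!/(38!×6!) = 7059052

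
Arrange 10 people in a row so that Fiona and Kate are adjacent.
Treat as block: (10-1)! × 2! = 362880 × 2 = 725760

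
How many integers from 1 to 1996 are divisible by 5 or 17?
⌊1996/5⌋ + ⌊1996/17⌋ - ⌊1996/85⌋ = 399 + 117 - 23 = 493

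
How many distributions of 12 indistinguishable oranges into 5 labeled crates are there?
C(12+5-1, 5-1) = C(16, 4) = 1820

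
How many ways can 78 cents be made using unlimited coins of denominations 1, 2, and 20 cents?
Coefficient of x^78 in 1/(1-x^1) · 1/(1-x^2) · 1/(1-x^20). Case on j = number of 20-cent coins (j = 0..3); remainder r = 78 - 20j is made from {1,2} in ⌊r/2⌋+1 ways. r = 78, 58, 38, 18 → 40 + 30 + 20 + 10 = 100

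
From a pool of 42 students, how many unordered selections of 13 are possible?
C(42,13) = 42!/(13!×29!) = 25518731280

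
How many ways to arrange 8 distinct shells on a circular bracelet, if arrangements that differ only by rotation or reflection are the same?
(8-1)!/2 = 5040/2 = 2520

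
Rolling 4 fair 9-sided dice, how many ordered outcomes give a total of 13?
Coefficient of x^13 in (x + x² + ... + x^9)^4. By inclusion-exclusion on dice exceeding 9: Σ_j (-1)^j C(4,j)·C(13-1-9j, 3) = C(4,0)·C(12,3) - C(4,1)·C(3,3) = 1·220 - 4·1 = 216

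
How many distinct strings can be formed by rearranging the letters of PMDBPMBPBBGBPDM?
15! / (2! × 3! × 5! × 1! × 4!) = 37837800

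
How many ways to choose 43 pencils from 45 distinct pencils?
C(45,43) = 45!/(43!×2!) = 990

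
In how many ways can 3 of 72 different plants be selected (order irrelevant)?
C(72,3) = 72!/(3!×69!) = 59640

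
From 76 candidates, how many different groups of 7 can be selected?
C(76,7) = 76!/(7!×69!) = 2186189400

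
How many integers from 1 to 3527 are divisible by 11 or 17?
⌊3527/11⌋ + ⌊3527/17⌋ - ⌊3527/187⌋ = 320 + 207 - 18 = 509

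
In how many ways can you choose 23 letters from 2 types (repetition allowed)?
C(23+2-1, 2-1) = C(24, 1) = 24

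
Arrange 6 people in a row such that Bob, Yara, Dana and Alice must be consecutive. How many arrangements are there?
Treat the 4 as one block: (6-4+1)! × 4! = 6 × 24 = 144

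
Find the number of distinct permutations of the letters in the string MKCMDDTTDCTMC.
13! / (3! × 3! × 1! × 3! × 3!) = 4804800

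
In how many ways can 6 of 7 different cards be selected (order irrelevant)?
C(7,6) = 7!/(6!×1!) = 7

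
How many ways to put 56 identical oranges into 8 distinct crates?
C(56+8-1, 8-1) = C(63, 7) = 553270671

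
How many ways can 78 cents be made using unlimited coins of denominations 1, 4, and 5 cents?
Coefficient of x^78 in 1/(1-x^1) · 1/(1-x^4) · 1/(1-x^5). Case on j = number of 5-cent coins (j = 0..15); remainder r = 78 - 5j is made from {1,4} in ⌊r/4⌋+1 ways. r = 78, 73, 68, 63, 58, 53, 48, 43, 38, 33, 28, 23, 18, 13, 8, 3 → 20 + 19 + 18 + 16 + 15 + 14 + 13 + 11 + 10 + 9 + 8 + 6 + 5 + 4 + 3 + 1 = 172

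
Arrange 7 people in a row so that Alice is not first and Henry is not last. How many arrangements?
By inclusion-exclusion: 7! - 2×(7-1)! + (7-2)! = 5040 - 1440 + 120 = 3720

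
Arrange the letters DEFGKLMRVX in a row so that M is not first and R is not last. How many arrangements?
By inclusion-exclusion: 10! - 2×(10-1)! + (10-2)! = 3628800 - 725760 + 40320 = 2943360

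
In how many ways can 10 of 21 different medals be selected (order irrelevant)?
C(21,10) = 21!/(10!×11!) = 352716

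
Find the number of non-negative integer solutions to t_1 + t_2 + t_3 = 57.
C(57+3-1, 3-1) = C(59, 2) = 1711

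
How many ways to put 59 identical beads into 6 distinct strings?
C(59+6-1, 6-1) = C(64, 5) = 7624512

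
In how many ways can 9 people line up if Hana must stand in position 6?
Fix one position: (9-1)! = 40320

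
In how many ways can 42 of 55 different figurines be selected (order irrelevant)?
C(55,42) = 55!/(42!×13!) = 1451182990950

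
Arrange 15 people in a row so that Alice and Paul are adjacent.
Treat as block: (15-1)! × 2! = 87178291200 × 2 = 174356582400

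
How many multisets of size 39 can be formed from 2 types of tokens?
C(39+2-1, 2-1) = C(40, 1) = 40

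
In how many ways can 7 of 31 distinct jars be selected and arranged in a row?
P(31,7) = 31!/(31-7)! = 13253058000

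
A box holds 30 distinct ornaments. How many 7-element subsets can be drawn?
C(30,7) = 30!/(7!×23!) = 2035800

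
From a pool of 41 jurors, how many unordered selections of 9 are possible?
C(41,9) = 41!/(9!×32!) = 350343565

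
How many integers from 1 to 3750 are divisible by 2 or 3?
⌊3750/2⌋ + ⌊3750/3⌋ - ⌊3750/6⌋ = 1875 + 1250 - 625 = 2500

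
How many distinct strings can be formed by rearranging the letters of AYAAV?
5! / (3! × 1! × 1!) = 20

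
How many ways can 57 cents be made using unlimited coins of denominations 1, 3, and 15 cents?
Coefficient of x^57 in 1/(1-x^1) · 1/(1-x^3) · 1/(1-x^15). Case on j = number of 15-cent coins (j = 0..3); remainder r = 57 - 15j is made from {1,3} in ⌊r/3⌋+1 ways. r = 57, 42, 27, 12 → 20 + 15 + 10 + 5 = 50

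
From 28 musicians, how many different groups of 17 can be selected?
C(28,17) = 28!/(17!×11!) = 21474180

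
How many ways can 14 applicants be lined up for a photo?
14! = 87178291200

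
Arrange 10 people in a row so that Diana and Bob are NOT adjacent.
Total - adjacent = 10! - (10-1)!×2 = 3628800 - 725760 = 2903040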